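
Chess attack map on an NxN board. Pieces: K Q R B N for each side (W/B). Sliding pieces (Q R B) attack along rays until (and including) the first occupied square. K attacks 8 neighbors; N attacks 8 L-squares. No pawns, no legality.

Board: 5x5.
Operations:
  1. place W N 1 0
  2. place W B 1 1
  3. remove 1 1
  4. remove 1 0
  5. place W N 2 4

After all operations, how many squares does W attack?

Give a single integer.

Op 1: place WN@(1,0)
Op 2: place WB@(1,1)
Op 3: remove (1,1)
Op 4: remove (1,0)
Op 5: place WN@(2,4)
Per-piece attacks for W:
  WN@(2,4): attacks (3,2) (4,3) (1,2) (0,3)
Union (4 distinct): (0,3) (1,2) (3,2) (4,3)

Answer: 4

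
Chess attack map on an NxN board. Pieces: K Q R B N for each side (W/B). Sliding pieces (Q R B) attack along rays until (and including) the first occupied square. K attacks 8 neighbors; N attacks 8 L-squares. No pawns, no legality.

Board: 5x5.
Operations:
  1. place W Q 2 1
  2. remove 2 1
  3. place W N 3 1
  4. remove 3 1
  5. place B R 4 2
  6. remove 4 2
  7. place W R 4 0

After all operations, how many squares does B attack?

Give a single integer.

Answer: 0

Derivation:
Op 1: place WQ@(2,1)
Op 2: remove (2,1)
Op 3: place WN@(3,1)
Op 4: remove (3,1)
Op 5: place BR@(4,2)
Op 6: remove (4,2)
Op 7: place WR@(4,0)
Per-piece attacks for B:
Union (0 distinct): (none)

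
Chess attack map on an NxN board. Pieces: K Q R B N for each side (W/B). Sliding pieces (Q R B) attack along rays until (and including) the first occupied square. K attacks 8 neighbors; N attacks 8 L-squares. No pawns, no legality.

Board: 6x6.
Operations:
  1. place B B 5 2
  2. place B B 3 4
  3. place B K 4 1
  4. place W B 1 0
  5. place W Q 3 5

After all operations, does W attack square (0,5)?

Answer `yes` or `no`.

Answer: yes

Derivation:
Op 1: place BB@(5,2)
Op 2: place BB@(3,4)
Op 3: place BK@(4,1)
Op 4: place WB@(1,0)
Op 5: place WQ@(3,5)
Per-piece attacks for W:
  WB@(1,0): attacks (2,1) (3,2) (4,3) (5,4) (0,1)
  WQ@(3,5): attacks (3,4) (4,5) (5,5) (2,5) (1,5) (0,5) (4,4) (5,3) (2,4) (1,3) (0,2) [ray(0,-1) blocked at (3,4)]
W attacks (0,5): yes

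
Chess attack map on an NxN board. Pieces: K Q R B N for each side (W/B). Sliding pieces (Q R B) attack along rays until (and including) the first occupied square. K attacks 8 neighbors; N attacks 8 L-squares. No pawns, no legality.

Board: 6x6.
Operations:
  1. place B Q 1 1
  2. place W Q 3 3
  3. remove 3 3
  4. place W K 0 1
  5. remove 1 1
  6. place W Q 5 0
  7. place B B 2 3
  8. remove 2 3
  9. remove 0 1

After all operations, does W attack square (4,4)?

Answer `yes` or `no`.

Op 1: place BQ@(1,1)
Op 2: place WQ@(3,3)
Op 3: remove (3,3)
Op 4: place WK@(0,1)
Op 5: remove (1,1)
Op 6: place WQ@(5,0)
Op 7: place BB@(2,3)
Op 8: remove (2,3)
Op 9: remove (0,1)
Per-piece attacks for W:
  WQ@(5,0): attacks (5,1) (5,2) (5,3) (5,4) (5,5) (4,0) (3,0) (2,0) (1,0) (0,0) (4,1) (3,2) (2,3) (1,4) (0,5)
W attacks (4,4): no

Answer: no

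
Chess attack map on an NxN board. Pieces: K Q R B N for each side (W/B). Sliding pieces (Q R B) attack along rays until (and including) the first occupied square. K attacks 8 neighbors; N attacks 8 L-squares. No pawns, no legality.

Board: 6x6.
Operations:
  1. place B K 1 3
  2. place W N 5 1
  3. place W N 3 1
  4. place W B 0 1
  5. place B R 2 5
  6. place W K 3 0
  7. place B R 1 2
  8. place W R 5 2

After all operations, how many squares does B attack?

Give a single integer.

Answer: 21

Derivation:
Op 1: place BK@(1,3)
Op 2: place WN@(5,1)
Op 3: place WN@(3,1)
Op 4: place WB@(0,1)
Op 5: place BR@(2,5)
Op 6: place WK@(3,0)
Op 7: place BR@(1,2)
Op 8: place WR@(5,2)
Per-piece attacks for B:
  BR@(1,2): attacks (1,3) (1,1) (1,0) (2,2) (3,2) (4,2) (5,2) (0,2) [ray(0,1) blocked at (1,3); ray(1,0) blocked at (5,2)]
  BK@(1,3): attacks (1,4) (1,2) (2,3) (0,3) (2,4) (2,2) (0,4) (0,2)
  BR@(2,5): attacks (2,4) (2,3) (2,2) (2,1) (2,0) (3,5) (4,5) (5,5) (1,5) (0,5)
Union (21 distinct): (0,2) (0,3) (0,4) (0,5) (1,0) (1,1) (1,2) (1,3) (1,4) (1,5) (2,0) (2,1) (2,2) (2,3) (2,4) (3,2) (3,5) (4,2) (4,5) (5,2) (5,5)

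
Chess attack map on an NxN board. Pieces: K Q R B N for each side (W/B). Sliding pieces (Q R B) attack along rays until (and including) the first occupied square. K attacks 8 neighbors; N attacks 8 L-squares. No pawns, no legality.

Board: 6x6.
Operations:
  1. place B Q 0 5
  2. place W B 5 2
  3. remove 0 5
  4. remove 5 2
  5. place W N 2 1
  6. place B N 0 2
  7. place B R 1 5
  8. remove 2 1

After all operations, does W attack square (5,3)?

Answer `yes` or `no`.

Op 1: place BQ@(0,5)
Op 2: place WB@(5,2)
Op 3: remove (0,5)
Op 4: remove (5,2)
Op 5: place WN@(2,1)
Op 6: place BN@(0,2)
Op 7: place BR@(1,5)
Op 8: remove (2,1)
Per-piece attacks for W:
W attacks (5,3): no

Answer: no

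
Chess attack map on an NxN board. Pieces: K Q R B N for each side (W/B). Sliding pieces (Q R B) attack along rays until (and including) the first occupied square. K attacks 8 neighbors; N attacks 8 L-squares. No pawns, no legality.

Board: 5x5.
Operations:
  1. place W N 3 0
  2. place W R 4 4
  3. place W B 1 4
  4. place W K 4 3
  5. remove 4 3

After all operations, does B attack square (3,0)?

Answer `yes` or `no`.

Op 1: place WN@(3,0)
Op 2: place WR@(4,4)
Op 3: place WB@(1,4)
Op 4: place WK@(4,3)
Op 5: remove (4,3)
Per-piece attacks for B:
B attacks (3,0): no

Answer: no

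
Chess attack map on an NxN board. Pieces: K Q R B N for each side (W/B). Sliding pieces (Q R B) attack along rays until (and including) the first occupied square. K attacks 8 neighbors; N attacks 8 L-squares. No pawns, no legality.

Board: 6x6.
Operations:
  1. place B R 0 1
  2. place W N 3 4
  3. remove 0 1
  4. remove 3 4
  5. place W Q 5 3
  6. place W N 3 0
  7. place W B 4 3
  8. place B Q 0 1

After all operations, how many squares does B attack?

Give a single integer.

Answer: 15

Derivation:
Op 1: place BR@(0,1)
Op 2: place WN@(3,4)
Op 3: remove (0,1)
Op 4: remove (3,4)
Op 5: place WQ@(5,3)
Op 6: place WN@(3,0)
Op 7: place WB@(4,3)
Op 8: place BQ@(0,1)
Per-piece attacks for B:
  BQ@(0,1): attacks (0,2) (0,3) (0,4) (0,5) (0,0) (1,1) (2,1) (3,1) (4,1) (5,1) (1,2) (2,3) (3,4) (4,5) (1,0)
Union (15 distinct): (0,0) (0,2) (0,3) (0,4) (0,5) (1,0) (1,1) (1,2) (2,1) (2,3) (3,1) (3,4) (4,1) (4,5) (5,1)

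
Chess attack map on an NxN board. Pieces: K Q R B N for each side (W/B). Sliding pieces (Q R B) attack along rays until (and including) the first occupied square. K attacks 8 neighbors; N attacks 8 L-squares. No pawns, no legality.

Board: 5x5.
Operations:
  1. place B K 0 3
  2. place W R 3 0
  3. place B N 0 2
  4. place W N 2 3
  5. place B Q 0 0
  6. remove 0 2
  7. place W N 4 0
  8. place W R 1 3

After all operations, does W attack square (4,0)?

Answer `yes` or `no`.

Op 1: place BK@(0,3)
Op 2: place WR@(3,0)
Op 3: place BN@(0,2)
Op 4: place WN@(2,3)
Op 5: place BQ@(0,0)
Op 6: remove (0,2)
Op 7: place WN@(4,0)
Op 8: place WR@(1,3)
Per-piece attacks for W:
  WR@(1,3): attacks (1,4) (1,2) (1,1) (1,0) (2,3) (0,3) [ray(1,0) blocked at (2,3); ray(-1,0) blocked at (0,3)]
  WN@(2,3): attacks (4,4) (0,4) (3,1) (4,2) (1,1) (0,2)
  WR@(3,0): attacks (3,1) (3,2) (3,3) (3,4) (4,0) (2,0) (1,0) (0,0) [ray(1,0) blocked at (4,0); ray(-1,0) blocked at (0,0)]
  WN@(4,0): attacks (3,2) (2,1)
W attacks (4,0): yes

Answer: yes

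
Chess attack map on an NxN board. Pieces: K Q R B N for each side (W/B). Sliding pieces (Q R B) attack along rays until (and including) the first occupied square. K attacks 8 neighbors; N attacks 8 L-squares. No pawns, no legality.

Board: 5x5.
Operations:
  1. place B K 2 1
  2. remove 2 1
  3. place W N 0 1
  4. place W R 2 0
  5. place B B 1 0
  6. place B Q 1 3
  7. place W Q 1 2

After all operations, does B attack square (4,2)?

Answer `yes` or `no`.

Answer: no

Derivation:
Op 1: place BK@(2,1)
Op 2: remove (2,1)
Op 3: place WN@(0,1)
Op 4: place WR@(2,0)
Op 5: place BB@(1,0)
Op 6: place BQ@(1,3)
Op 7: place WQ@(1,2)
Per-piece attacks for B:
  BB@(1,0): attacks (2,1) (3,2) (4,3) (0,1) [ray(-1,1) blocked at (0,1)]
  BQ@(1,3): attacks (1,4) (1,2) (2,3) (3,3) (4,3) (0,3) (2,4) (2,2) (3,1) (4,0) (0,4) (0,2) [ray(0,-1) blocked at (1,2)]
B attacks (4,2): no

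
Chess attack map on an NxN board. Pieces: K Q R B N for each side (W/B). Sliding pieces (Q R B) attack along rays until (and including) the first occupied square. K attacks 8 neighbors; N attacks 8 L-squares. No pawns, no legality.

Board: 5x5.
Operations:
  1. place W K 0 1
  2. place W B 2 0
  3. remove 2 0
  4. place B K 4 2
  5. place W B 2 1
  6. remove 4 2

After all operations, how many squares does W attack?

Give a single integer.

Answer: 9

Derivation:
Op 1: place WK@(0,1)
Op 2: place WB@(2,0)
Op 3: remove (2,0)
Op 4: place BK@(4,2)
Op 5: place WB@(2,1)
Op 6: remove (4,2)
Per-piece attacks for W:
  WK@(0,1): attacks (0,2) (0,0) (1,1) (1,2) (1,0)
  WB@(2,1): attacks (3,2) (4,3) (3,0) (1,2) (0,3) (1,0)
Union (9 distinct): (0,0) (0,2) (0,3) (1,0) (1,1) (1,2) (3,0) (3,2) (4,3)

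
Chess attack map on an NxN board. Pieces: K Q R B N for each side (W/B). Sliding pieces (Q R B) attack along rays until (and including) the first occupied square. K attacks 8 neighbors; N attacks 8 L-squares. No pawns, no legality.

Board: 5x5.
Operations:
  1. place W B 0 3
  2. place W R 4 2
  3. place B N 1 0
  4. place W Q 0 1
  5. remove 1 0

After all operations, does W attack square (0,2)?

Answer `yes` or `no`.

Answer: yes

Derivation:
Op 1: place WB@(0,3)
Op 2: place WR@(4,2)
Op 3: place BN@(1,0)
Op 4: place WQ@(0,1)
Op 5: remove (1,0)
Per-piece attacks for W:
  WQ@(0,1): attacks (0,2) (0,3) (0,0) (1,1) (2,1) (3,1) (4,1) (1,2) (2,3) (3,4) (1,0) [ray(0,1) blocked at (0,3)]
  WB@(0,3): attacks (1,4) (1,2) (2,1) (3,0)
  WR@(4,2): attacks (4,3) (4,4) (4,1) (4,0) (3,2) (2,2) (1,2) (0,2)
W attacks (0,2): yes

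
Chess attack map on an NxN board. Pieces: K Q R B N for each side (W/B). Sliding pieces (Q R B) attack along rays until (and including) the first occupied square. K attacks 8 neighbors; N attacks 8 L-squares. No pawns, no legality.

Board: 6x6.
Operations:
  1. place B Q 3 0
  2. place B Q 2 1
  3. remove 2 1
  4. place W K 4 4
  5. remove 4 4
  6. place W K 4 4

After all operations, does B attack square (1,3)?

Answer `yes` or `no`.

Op 1: place BQ@(3,0)
Op 2: place BQ@(2,1)
Op 3: remove (2,1)
Op 4: place WK@(4,4)
Op 5: remove (4,4)
Op 6: place WK@(4,4)
Per-piece attacks for B:
  BQ@(3,0): attacks (3,1) (3,2) (3,3) (3,4) (3,5) (4,0) (5,0) (2,0) (1,0) (0,0) (4,1) (5,2) (2,1) (1,2) (0,3)
B attacks (1,3): no

Answer: no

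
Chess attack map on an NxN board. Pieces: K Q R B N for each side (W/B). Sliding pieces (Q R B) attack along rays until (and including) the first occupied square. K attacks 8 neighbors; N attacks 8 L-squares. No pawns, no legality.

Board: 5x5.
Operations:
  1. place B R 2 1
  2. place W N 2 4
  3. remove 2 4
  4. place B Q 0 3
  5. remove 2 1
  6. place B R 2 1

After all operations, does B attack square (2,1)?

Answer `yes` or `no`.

Op 1: place BR@(2,1)
Op 2: place WN@(2,4)
Op 3: remove (2,4)
Op 4: place BQ@(0,3)
Op 5: remove (2,1)
Op 6: place BR@(2,1)
Per-piece attacks for B:
  BQ@(0,3): attacks (0,4) (0,2) (0,1) (0,0) (1,3) (2,3) (3,3) (4,3) (1,4) (1,2) (2,1) [ray(1,-1) blocked at (2,1)]
  BR@(2,1): attacks (2,2) (2,3) (2,4) (2,0) (3,1) (4,1) (1,1) (0,1)
B attacks (2,1): yes

Answer: yes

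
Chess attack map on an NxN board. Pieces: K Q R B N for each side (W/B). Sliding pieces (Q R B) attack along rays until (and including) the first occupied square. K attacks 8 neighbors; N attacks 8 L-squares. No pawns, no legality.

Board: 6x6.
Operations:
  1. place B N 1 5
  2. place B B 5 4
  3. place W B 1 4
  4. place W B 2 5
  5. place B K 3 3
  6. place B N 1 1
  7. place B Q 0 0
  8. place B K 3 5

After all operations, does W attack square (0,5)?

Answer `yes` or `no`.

Op 1: place BN@(1,5)
Op 2: place BB@(5,4)
Op 3: place WB@(1,4)
Op 4: place WB@(2,5)
Op 5: place BK@(3,3)
Op 6: place BN@(1,1)
Op 7: place BQ@(0,0)
Op 8: place BK@(3,5)
Per-piece attacks for W:
  WB@(1,4): attacks (2,5) (2,3) (3,2) (4,1) (5,0) (0,5) (0,3) [ray(1,1) blocked at (2,5)]
  WB@(2,5): attacks (3,4) (4,3) (5,2) (1,4) [ray(-1,-1) blocked at (1,4)]
W attacks (0,5): yes

Answer: yes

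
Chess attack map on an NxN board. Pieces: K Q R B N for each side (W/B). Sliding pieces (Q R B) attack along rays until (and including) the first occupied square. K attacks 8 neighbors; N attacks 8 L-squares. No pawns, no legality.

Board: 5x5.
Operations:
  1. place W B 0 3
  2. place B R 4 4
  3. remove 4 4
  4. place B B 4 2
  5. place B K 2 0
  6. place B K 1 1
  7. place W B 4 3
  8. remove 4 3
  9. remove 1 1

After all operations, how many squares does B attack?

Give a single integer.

Op 1: place WB@(0,3)
Op 2: place BR@(4,4)
Op 3: remove (4,4)
Op 4: place BB@(4,2)
Op 5: place BK@(2,0)
Op 6: place BK@(1,1)
Op 7: place WB@(4,3)
Op 8: remove (4,3)
Op 9: remove (1,1)
Per-piece attacks for B:
  BK@(2,0): attacks (2,1) (3,0) (1,0) (3,1) (1,1)
  BB@(4,2): attacks (3,3) (2,4) (3,1) (2,0) [ray(-1,-1) blocked at (2,0)]
Union (8 distinct): (1,0) (1,1) (2,0) (2,1) (2,4) (3,0) (3,1) (3,3)

Answer: 8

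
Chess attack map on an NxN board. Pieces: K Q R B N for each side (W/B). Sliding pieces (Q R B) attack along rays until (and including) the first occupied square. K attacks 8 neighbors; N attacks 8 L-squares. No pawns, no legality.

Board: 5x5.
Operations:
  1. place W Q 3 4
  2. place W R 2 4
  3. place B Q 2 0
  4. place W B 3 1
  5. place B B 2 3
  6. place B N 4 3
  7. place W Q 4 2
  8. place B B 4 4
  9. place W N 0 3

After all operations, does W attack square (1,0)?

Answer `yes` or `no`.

Answer: no

Derivation:
Op 1: place WQ@(3,4)
Op 2: place WR@(2,4)
Op 3: place BQ@(2,0)
Op 4: place WB@(3,1)
Op 5: place BB@(2,3)
Op 6: place BN@(4,3)
Op 7: place WQ@(4,2)
Op 8: place BB@(4,4)
Op 9: place WN@(0,3)
Per-piece attacks for W:
  WN@(0,3): attacks (2,4) (1,1) (2,2)
  WR@(2,4): attacks (2,3) (3,4) (1,4) (0,4) [ray(0,-1) blocked at (2,3); ray(1,0) blocked at (3,4)]
  WB@(3,1): attacks (4,2) (4,0) (2,2) (1,3) (0,4) (2,0) [ray(1,1) blocked at (4,2); ray(-1,-1) blocked at (2,0)]
  WQ@(3,4): attacks (3,3) (3,2) (3,1) (4,4) (2,4) (4,3) (2,3) [ray(0,-1) blocked at (3,1); ray(1,0) blocked at (4,4); ray(-1,0) blocked at (2,4); ray(1,-1) blocked at (4,3); ray(-1,-1) blocked at (2,3)]
  WQ@(4,2): attacks (4,3) (4,1) (4,0) (3,2) (2,2) (1,2) (0,2) (3,3) (2,4) (3,1) [ray(0,1) blocked at (4,3); ray(-1,1) blocked at (2,4); ray(-1,-1) blocked at (3,1)]
W attacks (1,0): no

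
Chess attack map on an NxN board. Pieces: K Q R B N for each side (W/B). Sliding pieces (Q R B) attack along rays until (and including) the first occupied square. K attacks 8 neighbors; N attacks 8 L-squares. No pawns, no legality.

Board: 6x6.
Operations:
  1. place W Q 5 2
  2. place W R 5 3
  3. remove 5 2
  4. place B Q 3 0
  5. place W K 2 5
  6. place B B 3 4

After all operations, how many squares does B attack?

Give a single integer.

Answer: 19

Derivation:
Op 1: place WQ@(5,2)
Op 2: place WR@(5,3)
Op 3: remove (5,2)
Op 4: place BQ@(3,0)
Op 5: place WK@(2,5)
Op 6: place BB@(3,4)
Per-piece attacks for B:
  BQ@(3,0): attacks (3,1) (3,2) (3,3) (3,4) (4,0) (5,0) (2,0) (1,0) (0,0) (4,1) (5,2) (2,1) (1,2) (0,3) [ray(0,1) blocked at (3,4)]
  BB@(3,4): attacks (4,5) (4,3) (5,2) (2,5) (2,3) (1,2) (0,1) [ray(-1,1) blocked at (2,5)]
Union (19 distinct): (0,0) (0,1) (0,3) (1,0) (1,2) (2,0) (2,1) (2,3) (2,5) (3,1) (3,2) (3,3) (3,4) (4,0) (4,1) (4,3) (4,5) (5,0) (5,2)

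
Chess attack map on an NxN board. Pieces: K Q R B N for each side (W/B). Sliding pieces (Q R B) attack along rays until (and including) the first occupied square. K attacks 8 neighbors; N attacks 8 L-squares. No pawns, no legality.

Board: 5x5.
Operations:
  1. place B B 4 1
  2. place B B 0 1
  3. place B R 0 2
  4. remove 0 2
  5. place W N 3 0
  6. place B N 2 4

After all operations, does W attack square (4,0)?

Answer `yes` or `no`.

Answer: no

Derivation:
Op 1: place BB@(4,1)
Op 2: place BB@(0,1)
Op 3: place BR@(0,2)
Op 4: remove (0,2)
Op 5: place WN@(3,0)
Op 6: place BN@(2,4)
Per-piece attacks for W:
  WN@(3,0): attacks (4,2) (2,2) (1,1)
W attacks (4,0): no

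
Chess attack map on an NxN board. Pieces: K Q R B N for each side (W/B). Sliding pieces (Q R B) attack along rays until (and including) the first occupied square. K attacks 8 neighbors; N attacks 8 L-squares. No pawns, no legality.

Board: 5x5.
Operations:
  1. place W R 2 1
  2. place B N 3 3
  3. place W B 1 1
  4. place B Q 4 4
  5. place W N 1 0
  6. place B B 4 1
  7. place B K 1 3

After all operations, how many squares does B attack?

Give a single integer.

Answer: 16

Derivation:
Op 1: place WR@(2,1)
Op 2: place BN@(3,3)
Op 3: place WB@(1,1)
Op 4: place BQ@(4,4)
Op 5: place WN@(1,0)
Op 6: place BB@(4,1)
Op 7: place BK@(1,3)
Per-piece attacks for B:
  BK@(1,3): attacks (1,4) (1,2) (2,3) (0,3) (2,4) (2,2) (0,4) (0,2)
  BN@(3,3): attacks (1,4) (4,1) (2,1) (1,2)
  BB@(4,1): attacks (3,2) (2,3) (1,4) (3,0)
  BQ@(4,4): attacks (4,3) (4,2) (4,1) (3,4) (2,4) (1,4) (0,4) (3,3) [ray(0,-1) blocked at (4,1); ray(-1,-1) blocked at (3,3)]
Union (16 distinct): (0,2) (0,3) (0,4) (1,2) (1,4) (2,1) (2,2) (2,3) (2,4) (3,0) (3,2) (3,3) (3,4) (4,1) (4,2) (4,3)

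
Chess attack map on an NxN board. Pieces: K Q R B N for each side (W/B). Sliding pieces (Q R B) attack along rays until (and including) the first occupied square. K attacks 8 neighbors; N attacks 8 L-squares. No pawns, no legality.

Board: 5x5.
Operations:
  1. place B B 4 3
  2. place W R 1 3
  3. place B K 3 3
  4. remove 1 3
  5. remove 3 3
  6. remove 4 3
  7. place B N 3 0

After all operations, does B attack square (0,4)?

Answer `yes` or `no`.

Answer: no

Derivation:
Op 1: place BB@(4,3)
Op 2: place WR@(1,3)
Op 3: place BK@(3,3)
Op 4: remove (1,3)
Op 5: remove (3,3)
Op 6: remove (4,3)
Op 7: place BN@(3,0)
Per-piece attacks for B:
  BN@(3,0): attacks (4,2) (2,2) (1,1)
B attacks (0,4): no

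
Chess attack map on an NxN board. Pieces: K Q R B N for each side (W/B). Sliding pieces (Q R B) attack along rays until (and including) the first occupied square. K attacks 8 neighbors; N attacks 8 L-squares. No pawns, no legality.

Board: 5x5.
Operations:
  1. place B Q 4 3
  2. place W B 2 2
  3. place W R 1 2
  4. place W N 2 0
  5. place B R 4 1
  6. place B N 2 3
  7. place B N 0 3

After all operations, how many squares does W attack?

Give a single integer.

Answer: 16

Derivation:
Op 1: place BQ@(4,3)
Op 2: place WB@(2,2)
Op 3: place WR@(1,2)
Op 4: place WN@(2,0)
Op 5: place BR@(4,1)
Op 6: place BN@(2,3)
Op 7: place BN@(0,3)
Per-piece attacks for W:
  WR@(1,2): attacks (1,3) (1,4) (1,1) (1,0) (2,2) (0,2) [ray(1,0) blocked at (2,2)]
  WN@(2,0): attacks (3,2) (4,1) (1,2) (0,1)
  WB@(2,2): attacks (3,3) (4,4) (3,1) (4,0) (1,3) (0,4) (1,1) (0,0)
Union (16 distinct): (0,0) (0,1) (0,2) (0,4) (1,0) (1,1) (1,2) (1,3) (1,4) (2,2) (3,1) (3,2) (3,3) (4,0) (4,1) (4,4)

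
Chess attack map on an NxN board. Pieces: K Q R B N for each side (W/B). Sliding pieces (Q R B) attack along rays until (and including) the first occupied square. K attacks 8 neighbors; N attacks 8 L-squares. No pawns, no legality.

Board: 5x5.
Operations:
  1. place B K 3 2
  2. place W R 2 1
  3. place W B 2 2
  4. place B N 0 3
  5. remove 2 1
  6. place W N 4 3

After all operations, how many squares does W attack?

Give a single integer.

Answer: 10

Derivation:
Op 1: place BK@(3,2)
Op 2: place WR@(2,1)
Op 3: place WB@(2,2)
Op 4: place BN@(0,3)
Op 5: remove (2,1)
Op 6: place WN@(4,3)
Per-piece attacks for W:
  WB@(2,2): attacks (3,3) (4,4) (3,1) (4,0) (1,3) (0,4) (1,1) (0,0)
  WN@(4,3): attacks (2,4) (3,1) (2,2)
Union (10 distinct): (0,0) (0,4) (1,1) (1,3) (2,2) (2,4) (3,1) (3,3) (4,0) (4,4)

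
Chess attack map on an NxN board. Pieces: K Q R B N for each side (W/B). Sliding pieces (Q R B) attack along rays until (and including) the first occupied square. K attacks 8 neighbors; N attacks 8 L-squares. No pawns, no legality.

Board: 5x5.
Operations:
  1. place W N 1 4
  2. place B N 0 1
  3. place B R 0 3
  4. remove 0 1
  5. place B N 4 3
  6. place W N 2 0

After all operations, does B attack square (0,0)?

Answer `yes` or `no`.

Answer: yes

Derivation:
Op 1: place WN@(1,4)
Op 2: place BN@(0,1)
Op 3: place BR@(0,3)
Op 4: remove (0,1)
Op 5: place BN@(4,3)
Op 6: place WN@(2,0)
Per-piece attacks for B:
  BR@(0,3): attacks (0,4) (0,2) (0,1) (0,0) (1,3) (2,3) (3,3) (4,3) [ray(1,0) blocked at (4,3)]
  BN@(4,3): attacks (2,4) (3,1) (2,2)
B attacks (0,0): yes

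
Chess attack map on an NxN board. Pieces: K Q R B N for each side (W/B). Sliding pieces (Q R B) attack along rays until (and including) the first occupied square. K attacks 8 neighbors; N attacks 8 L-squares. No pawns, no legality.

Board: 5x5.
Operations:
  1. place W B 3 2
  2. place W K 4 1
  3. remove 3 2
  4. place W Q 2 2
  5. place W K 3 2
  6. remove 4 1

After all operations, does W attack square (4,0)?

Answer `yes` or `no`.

Answer: yes

Derivation:
Op 1: place WB@(3,2)
Op 2: place WK@(4,1)
Op 3: remove (3,2)
Op 4: place WQ@(2,2)
Op 5: place WK@(3,2)
Op 6: remove (4,1)
Per-piece attacks for W:
  WQ@(2,2): attacks (2,3) (2,4) (2,1) (2,0) (3,2) (1,2) (0,2) (3,3) (4,4) (3,1) (4,0) (1,3) (0,4) (1,1) (0,0) [ray(1,0) blocked at (3,2)]
  WK@(3,2): attacks (3,3) (3,1) (4,2) (2,2) (4,3) (4,1) (2,3) (2,1)
W attacks (4,0): yes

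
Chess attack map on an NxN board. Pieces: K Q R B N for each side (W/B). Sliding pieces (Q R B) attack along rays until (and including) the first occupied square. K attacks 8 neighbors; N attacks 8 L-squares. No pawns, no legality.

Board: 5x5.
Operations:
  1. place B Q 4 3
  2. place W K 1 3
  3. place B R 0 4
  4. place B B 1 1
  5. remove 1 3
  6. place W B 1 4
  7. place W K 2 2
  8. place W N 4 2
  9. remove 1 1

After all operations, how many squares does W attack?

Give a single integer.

Op 1: place BQ@(4,3)
Op 2: place WK@(1,3)
Op 3: place BR@(0,4)
Op 4: place BB@(1,1)
Op 5: remove (1,3)
Op 6: place WB@(1,4)
Op 7: place WK@(2,2)
Op 8: place WN@(4,2)
Op 9: remove (1,1)
Per-piece attacks for W:
  WB@(1,4): attacks (2,3) (3,2) (4,1) (0,3)
  WK@(2,2): attacks (2,3) (2,1) (3,2) (1,2) (3,3) (3,1) (1,3) (1,1)
  WN@(4,2): attacks (3,4) (2,3) (3,0) (2,1)
Union (12 distinct): (0,3) (1,1) (1,2) (1,3) (2,1) (2,3) (3,0) (3,1) (3,2) (3,3) (3,4) (4,1)

Answer: 12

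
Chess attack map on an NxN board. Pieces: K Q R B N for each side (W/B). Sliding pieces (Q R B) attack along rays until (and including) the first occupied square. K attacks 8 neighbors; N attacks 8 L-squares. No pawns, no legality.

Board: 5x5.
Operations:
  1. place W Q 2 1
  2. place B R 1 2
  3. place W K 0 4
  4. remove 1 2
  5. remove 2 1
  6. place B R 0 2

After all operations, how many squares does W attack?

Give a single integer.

Answer: 3

Derivation:
Op 1: place WQ@(2,1)
Op 2: place BR@(1,2)
Op 3: place WK@(0,4)
Op 4: remove (1,2)
Op 5: remove (2,1)
Op 6: place BR@(0,2)
Per-piece attacks for W:
  WK@(0,4): attacks (0,3) (1,4) (1,3)
Union (3 distinct): (0,3) (1,3) (1,4)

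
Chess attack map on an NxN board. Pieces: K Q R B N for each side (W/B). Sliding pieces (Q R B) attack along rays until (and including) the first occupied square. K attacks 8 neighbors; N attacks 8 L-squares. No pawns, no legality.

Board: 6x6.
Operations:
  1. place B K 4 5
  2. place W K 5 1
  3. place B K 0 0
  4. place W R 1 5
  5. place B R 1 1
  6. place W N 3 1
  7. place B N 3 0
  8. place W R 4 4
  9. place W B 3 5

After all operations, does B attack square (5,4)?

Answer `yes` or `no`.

Op 1: place BK@(4,5)
Op 2: place WK@(5,1)
Op 3: place BK@(0,0)
Op 4: place WR@(1,5)
Op 5: place BR@(1,1)
Op 6: place WN@(3,1)
Op 7: place BN@(3,0)
Op 8: place WR@(4,4)
Op 9: place WB@(3,5)
Per-piece attacks for B:
  BK@(0,0): attacks (0,1) (1,0) (1,1)
  BR@(1,1): attacks (1,2) (1,3) (1,4) (1,5) (1,0) (2,1) (3,1) (0,1) [ray(0,1) blocked at (1,5); ray(1,0) blocked at (3,1)]
  BN@(3,0): attacks (4,2) (5,1) (2,2) (1,1)
  BK@(4,5): attacks (4,4) (5,5) (3,5) (5,4) (3,4)
B attacks (5,4): yes

Answer: yes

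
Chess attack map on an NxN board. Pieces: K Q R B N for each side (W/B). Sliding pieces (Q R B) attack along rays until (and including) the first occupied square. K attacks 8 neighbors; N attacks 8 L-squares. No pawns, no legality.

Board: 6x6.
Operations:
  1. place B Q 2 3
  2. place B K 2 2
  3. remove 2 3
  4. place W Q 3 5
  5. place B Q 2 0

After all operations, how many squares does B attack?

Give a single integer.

Answer: 17

Derivation:
Op 1: place BQ@(2,3)
Op 2: place BK@(2,2)
Op 3: remove (2,3)
Op 4: place WQ@(3,5)
Op 5: place BQ@(2,0)
Per-piece attacks for B:
  BQ@(2,0): attacks (2,1) (2,2) (3,0) (4,0) (5,0) (1,0) (0,0) (3,1) (4,2) (5,3) (1,1) (0,2) [ray(0,1) blocked at (2,2)]
  BK@(2,2): attacks (2,3) (2,1) (3,2) (1,2) (3,3) (3,1) (1,3) (1,1)
Union (17 distinct): (0,0) (0,2) (1,0) (1,1) (1,2) (1,3) (2,1) (2,2) (2,3) (3,0) (3,1) (3,2) (3,3) (4,0) (4,2) (5,0) (5,3)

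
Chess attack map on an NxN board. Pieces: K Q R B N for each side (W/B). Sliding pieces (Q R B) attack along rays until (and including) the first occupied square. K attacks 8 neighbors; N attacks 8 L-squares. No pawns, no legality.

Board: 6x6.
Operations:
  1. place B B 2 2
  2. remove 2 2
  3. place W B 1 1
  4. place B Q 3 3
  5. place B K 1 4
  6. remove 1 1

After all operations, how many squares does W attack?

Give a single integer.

Op 1: place BB@(2,2)
Op 2: remove (2,2)
Op 3: place WB@(1,1)
Op 4: place BQ@(3,3)
Op 5: place BK@(1,4)
Op 6: remove (1,1)
Per-piece attacks for W:
Union (0 distinct): (none)

Answer: 0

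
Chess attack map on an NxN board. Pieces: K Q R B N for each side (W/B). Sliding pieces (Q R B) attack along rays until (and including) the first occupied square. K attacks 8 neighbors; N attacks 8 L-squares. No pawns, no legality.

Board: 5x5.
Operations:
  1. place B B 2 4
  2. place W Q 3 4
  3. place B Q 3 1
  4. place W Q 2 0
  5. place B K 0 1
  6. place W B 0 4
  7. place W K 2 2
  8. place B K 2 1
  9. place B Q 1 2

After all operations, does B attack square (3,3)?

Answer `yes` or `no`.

Answer: yes

Derivation:
Op 1: place BB@(2,4)
Op 2: place WQ@(3,4)
Op 3: place BQ@(3,1)
Op 4: place WQ@(2,0)
Op 5: place BK@(0,1)
Op 6: place WB@(0,4)
Op 7: place WK@(2,2)
Op 8: place BK@(2,1)
Op 9: place BQ@(1,2)
Per-piece attacks for B:
  BK@(0,1): attacks (0,2) (0,0) (1,1) (1,2) (1,0)
  BQ@(1,2): attacks (1,3) (1,4) (1,1) (1,0) (2,2) (0,2) (2,3) (3,4) (2,1) (0,3) (0,1) [ray(1,0) blocked at (2,2); ray(1,1) blocked at (3,4); ray(1,-1) blocked at (2,1); ray(-1,-1) blocked at (0,1)]
  BK@(2,1): attacks (2,2) (2,0) (3,1) (1,1) (3,2) (3,0) (1,2) (1,0)
  BB@(2,4): attacks (3,3) (4,2) (1,3) (0,2)
  BQ@(3,1): attacks (3,2) (3,3) (3,4) (3,0) (4,1) (2,1) (4,2) (4,0) (2,2) (2,0) [ray(0,1) blocked at (3,4); ray(-1,0) blocked at (2,1); ray(-1,1) blocked at (2,2); ray(-1,-1) blocked at (2,0)]
B attacks (3,3): yes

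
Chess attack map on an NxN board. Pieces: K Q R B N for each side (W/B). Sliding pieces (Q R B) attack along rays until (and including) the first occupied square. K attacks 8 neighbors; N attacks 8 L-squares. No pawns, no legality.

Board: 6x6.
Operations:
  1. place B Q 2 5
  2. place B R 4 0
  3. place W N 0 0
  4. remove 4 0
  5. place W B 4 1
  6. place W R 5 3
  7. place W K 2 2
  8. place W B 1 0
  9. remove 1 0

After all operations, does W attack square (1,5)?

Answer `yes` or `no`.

Answer: no

Derivation:
Op 1: place BQ@(2,5)
Op 2: place BR@(4,0)
Op 3: place WN@(0,0)
Op 4: remove (4,0)
Op 5: place WB@(4,1)
Op 6: place WR@(5,3)
Op 7: place WK@(2,2)
Op 8: place WB@(1,0)
Op 9: remove (1,0)
Per-piece attacks for W:
  WN@(0,0): attacks (1,2) (2,1)
  WK@(2,2): attacks (2,3) (2,1) (3,2) (1,2) (3,3) (3,1) (1,3) (1,1)
  WB@(4,1): attacks (5,2) (5,0) (3,2) (2,3) (1,4) (0,5) (3,0)
  WR@(5,3): attacks (5,4) (5,5) (5,2) (5,1) (5,0) (4,3) (3,3) (2,3) (1,3) (0,3)
W attacks (1,5): no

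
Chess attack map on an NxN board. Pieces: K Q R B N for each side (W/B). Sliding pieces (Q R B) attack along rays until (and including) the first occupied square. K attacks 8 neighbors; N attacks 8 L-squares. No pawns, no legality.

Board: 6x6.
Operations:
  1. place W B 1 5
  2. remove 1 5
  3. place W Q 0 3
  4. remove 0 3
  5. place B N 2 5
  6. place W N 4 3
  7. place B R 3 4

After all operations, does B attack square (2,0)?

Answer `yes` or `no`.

Answer: no

Derivation:
Op 1: place WB@(1,5)
Op 2: remove (1,5)
Op 3: place WQ@(0,3)
Op 4: remove (0,3)
Op 5: place BN@(2,5)
Op 6: place WN@(4,3)
Op 7: place BR@(3,4)
Per-piece attacks for B:
  BN@(2,5): attacks (3,3) (4,4) (1,3) (0,4)
  BR@(3,4): attacks (3,5) (3,3) (3,2) (3,1) (3,0) (4,4) (5,4) (2,4) (1,4) (0,4)
B attacks (2,0): no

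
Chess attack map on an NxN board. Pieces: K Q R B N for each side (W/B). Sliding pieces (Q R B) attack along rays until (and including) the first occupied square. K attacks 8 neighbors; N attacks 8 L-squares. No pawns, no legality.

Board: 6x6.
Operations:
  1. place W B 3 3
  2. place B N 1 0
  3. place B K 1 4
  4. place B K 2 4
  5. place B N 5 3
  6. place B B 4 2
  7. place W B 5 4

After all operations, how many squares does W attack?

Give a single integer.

Op 1: place WB@(3,3)
Op 2: place BN@(1,0)
Op 3: place BK@(1,4)
Op 4: place BK@(2,4)
Op 5: place BN@(5,3)
Op 6: place BB@(4,2)
Op 7: place WB@(5,4)
Per-piece attacks for W:
  WB@(3,3): attacks (4,4) (5,5) (4,2) (2,4) (2,2) (1,1) (0,0) [ray(1,-1) blocked at (4,2); ray(-1,1) blocked at (2,4)]
  WB@(5,4): attacks (4,5) (4,3) (3,2) (2,1) (1,0) [ray(-1,-1) blocked at (1,0)]
Union (12 distinct): (0,0) (1,0) (1,1) (2,1) (2,2) (2,4) (3,2) (4,2) (4,3) (4,4) (4,5) (5,5)

Answer: 12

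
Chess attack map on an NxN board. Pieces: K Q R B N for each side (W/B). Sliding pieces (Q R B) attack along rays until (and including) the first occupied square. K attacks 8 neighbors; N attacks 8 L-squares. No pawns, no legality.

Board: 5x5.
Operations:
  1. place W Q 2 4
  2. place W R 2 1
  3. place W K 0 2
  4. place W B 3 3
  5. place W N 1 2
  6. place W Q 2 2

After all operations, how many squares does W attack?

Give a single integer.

Op 1: place WQ@(2,4)
Op 2: place WR@(2,1)
Op 3: place WK@(0,2)
Op 4: place WB@(3,3)
Op 5: place WN@(1,2)
Op 6: place WQ@(2,2)
Per-piece attacks for W:
  WK@(0,2): attacks (0,3) (0,1) (1,2) (1,3) (1,1)
  WN@(1,2): attacks (2,4) (3,3) (0,4) (2,0) (3,1) (0,0)
  WR@(2,1): attacks (2,2) (2,0) (3,1) (4,1) (1,1) (0,1) [ray(0,1) blocked at (2,2)]
  WQ@(2,2): attacks (2,3) (2,4) (2,1) (3,2) (4,2) (1,2) (3,3) (3,1) (4,0) (1,3) (0,4) (1,1) (0,0) [ray(0,1) blocked at (2,4); ray(0,-1) blocked at (2,1); ray(-1,0) blocked at (1,2); ray(1,1) blocked at (3,3)]
  WQ@(2,4): attacks (2,3) (2,2) (3,4) (4,4) (1,4) (0,4) (3,3) (1,3) (0,2) [ray(0,-1) blocked at (2,2); ray(1,-1) blocked at (3,3); ray(-1,-1) blocked at (0,2)]
  WB@(3,3): attacks (4,4) (4,2) (2,4) (2,2) [ray(-1,1) blocked at (2,4); ray(-1,-1) blocked at (2,2)]
Union (22 distinct): (0,0) (0,1) (0,2) (0,3) (0,4) (1,1) (1,2) (1,3) (1,4) (2,0) (2,1) (2,2) (2,3) (2,4) (3,1) (3,2) (3,3) (3,4) (4,0) (4,1) (4,2) (4,4)

Answer: 22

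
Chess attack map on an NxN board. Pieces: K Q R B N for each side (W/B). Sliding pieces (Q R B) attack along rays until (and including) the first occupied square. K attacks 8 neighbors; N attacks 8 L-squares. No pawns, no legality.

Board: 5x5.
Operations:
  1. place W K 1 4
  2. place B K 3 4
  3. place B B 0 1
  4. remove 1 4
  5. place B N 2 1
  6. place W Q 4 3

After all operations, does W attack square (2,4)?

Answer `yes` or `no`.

Op 1: place WK@(1,4)
Op 2: place BK@(3,4)
Op 3: place BB@(0,1)
Op 4: remove (1,4)
Op 5: place BN@(2,1)
Op 6: place WQ@(4,3)
Per-piece attacks for W:
  WQ@(4,3): attacks (4,4) (4,2) (4,1) (4,0) (3,3) (2,3) (1,3) (0,3) (3,4) (3,2) (2,1) [ray(-1,1) blocked at (3,4); ray(-1,-1) blocked at (2,1)]
W attacks (2,4): no

Answer: no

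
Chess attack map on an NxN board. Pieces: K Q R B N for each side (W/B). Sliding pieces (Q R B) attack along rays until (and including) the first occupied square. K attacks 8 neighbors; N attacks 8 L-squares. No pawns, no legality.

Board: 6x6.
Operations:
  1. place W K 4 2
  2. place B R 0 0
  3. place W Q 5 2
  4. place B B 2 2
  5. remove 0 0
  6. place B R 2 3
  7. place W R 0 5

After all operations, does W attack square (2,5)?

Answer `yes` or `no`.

Op 1: place WK@(4,2)
Op 2: place BR@(0,0)
Op 3: place WQ@(5,2)
Op 4: place BB@(2,2)
Op 5: remove (0,0)
Op 6: place BR@(2,3)
Op 7: place WR@(0,5)
Per-piece attacks for W:
  WR@(0,5): attacks (0,4) (0,3) (0,2) (0,1) (0,0) (1,5) (2,5) (3,5) (4,5) (5,5)
  WK@(4,2): attacks (4,3) (4,1) (5,2) (3,2) (5,3) (5,1) (3,3) (3,1)
  WQ@(5,2): attacks (5,3) (5,4) (5,5) (5,1) (5,0) (4,2) (4,3) (3,4) (2,5) (4,1) (3,0) [ray(-1,0) blocked at (4,2)]
W attacks (2,5): yes

Answer: yes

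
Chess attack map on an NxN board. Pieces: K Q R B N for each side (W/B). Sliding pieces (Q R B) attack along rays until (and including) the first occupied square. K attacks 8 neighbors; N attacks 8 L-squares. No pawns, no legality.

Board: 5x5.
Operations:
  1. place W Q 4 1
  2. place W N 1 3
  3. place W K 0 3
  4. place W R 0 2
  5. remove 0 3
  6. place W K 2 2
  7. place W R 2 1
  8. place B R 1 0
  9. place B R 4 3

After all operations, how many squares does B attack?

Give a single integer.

Answer: 12

Derivation:
Op 1: place WQ@(4,1)
Op 2: place WN@(1,3)
Op 3: place WK@(0,3)
Op 4: place WR@(0,2)
Op 5: remove (0,3)
Op 6: place WK@(2,2)
Op 7: place WR@(2,1)
Op 8: place BR@(1,0)
Op 9: place BR@(4,3)
Per-piece attacks for B:
  BR@(1,0): attacks (1,1) (1,2) (1,3) (2,0) (3,0) (4,0) (0,0) [ray(0,1) blocked at (1,3)]
  BR@(4,3): attacks (4,4) (4,2) (4,1) (3,3) (2,3) (1,3) [ray(0,-1) blocked at (4,1); ray(-1,0) blocked at (1,3)]
Union (12 distinct): (0,0) (1,1) (1,2) (1,3) (2,0) (2,3) (3,0) (3,3) (4,0) (4,1) (4,2) (4,4)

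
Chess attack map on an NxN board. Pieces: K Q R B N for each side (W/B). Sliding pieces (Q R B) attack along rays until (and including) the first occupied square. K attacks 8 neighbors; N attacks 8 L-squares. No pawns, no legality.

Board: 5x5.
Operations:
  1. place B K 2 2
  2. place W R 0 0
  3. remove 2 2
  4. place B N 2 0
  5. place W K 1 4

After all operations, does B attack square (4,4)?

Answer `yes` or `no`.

Op 1: place BK@(2,2)
Op 2: place WR@(0,0)
Op 3: remove (2,2)
Op 4: place BN@(2,0)
Op 5: place WK@(1,4)
Per-piece attacks for B:
  BN@(2,0): attacks (3,2) (4,1) (1,2) (0,1)
B attacks (4,4): no

Answer: no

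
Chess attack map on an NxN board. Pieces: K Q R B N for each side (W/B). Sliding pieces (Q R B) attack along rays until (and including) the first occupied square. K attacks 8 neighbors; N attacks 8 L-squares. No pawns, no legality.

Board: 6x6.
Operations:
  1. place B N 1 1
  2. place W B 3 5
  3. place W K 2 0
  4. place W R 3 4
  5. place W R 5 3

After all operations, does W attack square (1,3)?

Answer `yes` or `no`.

Op 1: place BN@(1,1)
Op 2: place WB@(3,5)
Op 3: place WK@(2,0)
Op 4: place WR@(3,4)
Op 5: place WR@(5,3)
Per-piece attacks for W:
  WK@(2,0): attacks (2,1) (3,0) (1,0) (3,1) (1,1)
  WR@(3,4): attacks (3,5) (3,3) (3,2) (3,1) (3,0) (4,4) (5,4) (2,4) (1,4) (0,4) [ray(0,1) blocked at (3,5)]
  WB@(3,5): attacks (4,4) (5,3) (2,4) (1,3) (0,2) [ray(1,-1) blocked at (5,3)]
  WR@(5,3): attacks (5,4) (5,5) (5,2) (5,1) (5,0) (4,3) (3,3) (2,3) (1,3) (0,3)
W attacks (1,3): yes

Answer: yes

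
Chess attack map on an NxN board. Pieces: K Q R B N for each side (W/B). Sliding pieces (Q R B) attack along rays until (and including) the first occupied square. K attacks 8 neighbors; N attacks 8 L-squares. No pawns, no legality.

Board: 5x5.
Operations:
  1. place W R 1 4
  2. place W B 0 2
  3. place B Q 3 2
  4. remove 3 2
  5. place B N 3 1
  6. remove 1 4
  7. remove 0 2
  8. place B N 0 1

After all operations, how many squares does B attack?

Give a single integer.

Answer: 7

Derivation:
Op 1: place WR@(1,4)
Op 2: place WB@(0,2)
Op 3: place BQ@(3,2)
Op 4: remove (3,2)
Op 5: place BN@(3,1)
Op 6: remove (1,4)
Op 7: remove (0,2)
Op 8: place BN@(0,1)
Per-piece attacks for B:
  BN@(0,1): attacks (1,3) (2,2) (2,0)
  BN@(3,1): attacks (4,3) (2,3) (1,2) (1,0)
Union (7 distinct): (1,0) (1,2) (1,3) (2,0) (2,2) (2,3) (4,3)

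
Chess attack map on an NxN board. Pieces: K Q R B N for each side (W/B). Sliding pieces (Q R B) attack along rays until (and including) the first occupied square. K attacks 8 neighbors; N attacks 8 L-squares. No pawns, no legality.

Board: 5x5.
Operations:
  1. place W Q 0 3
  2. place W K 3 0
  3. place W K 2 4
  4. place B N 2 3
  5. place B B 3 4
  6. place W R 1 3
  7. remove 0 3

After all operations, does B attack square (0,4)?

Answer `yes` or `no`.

Op 1: place WQ@(0,3)
Op 2: place WK@(3,0)
Op 3: place WK@(2,4)
Op 4: place BN@(2,3)
Op 5: place BB@(3,4)
Op 6: place WR@(1,3)
Op 7: remove (0,3)
Per-piece attacks for B:
  BN@(2,3): attacks (4,4) (0,4) (3,1) (4,2) (1,1) (0,2)
  BB@(3,4): attacks (4,3) (2,3) [ray(-1,-1) blocked at (2,3)]
B attacks (0,4): yes

Answer: yes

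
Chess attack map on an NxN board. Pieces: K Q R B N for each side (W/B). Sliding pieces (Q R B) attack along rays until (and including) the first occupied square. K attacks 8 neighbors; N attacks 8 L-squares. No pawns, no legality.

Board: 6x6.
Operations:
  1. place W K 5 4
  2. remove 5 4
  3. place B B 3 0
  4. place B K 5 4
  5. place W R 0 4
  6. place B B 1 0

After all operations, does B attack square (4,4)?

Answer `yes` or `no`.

Op 1: place WK@(5,4)
Op 2: remove (5,4)
Op 3: place BB@(3,0)
Op 4: place BK@(5,4)
Op 5: place WR@(0,4)
Op 6: place BB@(1,0)
Per-piece attacks for B:
  BB@(1,0): attacks (2,1) (3,2) (4,3) (5,4) (0,1) [ray(1,1) blocked at (5,4)]
  BB@(3,0): attacks (4,1) (5,2) (2,1) (1,2) (0,3)
  BK@(5,4): attacks (5,5) (5,3) (4,4) (4,5) (4,3)
B attacks (4,4): yes

Answer: yes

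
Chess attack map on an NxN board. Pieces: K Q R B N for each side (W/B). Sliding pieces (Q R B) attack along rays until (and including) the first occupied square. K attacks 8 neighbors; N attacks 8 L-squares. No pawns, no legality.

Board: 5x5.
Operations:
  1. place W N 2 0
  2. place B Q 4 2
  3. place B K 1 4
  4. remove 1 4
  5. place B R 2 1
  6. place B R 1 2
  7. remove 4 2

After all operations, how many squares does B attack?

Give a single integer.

Answer: 14

Derivation:
Op 1: place WN@(2,0)
Op 2: place BQ@(4,2)
Op 3: place BK@(1,4)
Op 4: remove (1,4)
Op 5: place BR@(2,1)
Op 6: place BR@(1,2)
Op 7: remove (4,2)
Per-piece attacks for B:
  BR@(1,2): attacks (1,3) (1,4) (1,1) (1,0) (2,2) (3,2) (4,2) (0,2)
  BR@(2,1): attacks (2,2) (2,3) (2,4) (2,0) (3,1) (4,1) (1,1) (0,1) [ray(0,-1) blocked at (2,0)]
Union (14 distinct): (0,1) (0,2) (1,0) (1,1) (1,3) (1,4) (2,0) (2,2) (2,3) (2,4) (3,1) (3,2) (4,1) (4,2)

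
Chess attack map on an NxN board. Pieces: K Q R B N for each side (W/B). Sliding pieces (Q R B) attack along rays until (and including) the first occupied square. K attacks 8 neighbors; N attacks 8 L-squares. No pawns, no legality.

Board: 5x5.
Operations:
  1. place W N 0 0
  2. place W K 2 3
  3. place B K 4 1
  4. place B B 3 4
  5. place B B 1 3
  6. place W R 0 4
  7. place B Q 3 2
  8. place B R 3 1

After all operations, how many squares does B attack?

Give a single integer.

Op 1: place WN@(0,0)
Op 2: place WK@(2,3)
Op 3: place BK@(4,1)
Op 4: place BB@(3,4)
Op 5: place BB@(1,3)
Op 6: place WR@(0,4)
Op 7: place BQ@(3,2)
Op 8: place BR@(3,1)
Per-piece attacks for B:
  BB@(1,3): attacks (2,4) (2,2) (3,1) (0,4) (0,2) [ray(1,-1) blocked at (3,1); ray(-1,1) blocked at (0,4)]
  BR@(3,1): attacks (3,2) (3,0) (4,1) (2,1) (1,1) (0,1) [ray(0,1) blocked at (3,2); ray(1,0) blocked at (4,1)]
  BQ@(3,2): attacks (3,3) (3,4) (3,1) (4,2) (2,2) (1,2) (0,2) (4,3) (4,1) (2,3) (2,1) (1,0) [ray(0,1) blocked at (3,4); ray(0,-1) blocked at (3,1); ray(1,-1) blocked at (4,1); ray(-1,1) blocked at (2,3)]
  BB@(3,4): attacks (4,3) (2,3) [ray(-1,-1) blocked at (2,3)]
  BK@(4,1): attacks (4,2) (4,0) (3,1) (3,2) (3,0)
Union (19 distinct): (0,1) (0,2) (0,4) (1,0) (1,1) (1,2) (2,1) (2,2) (2,3) (2,4) (3,0) (3,1) (3,2) (3,3) (3,4) (4,0) (4,1) (4,2) (4,3)

Answer: 19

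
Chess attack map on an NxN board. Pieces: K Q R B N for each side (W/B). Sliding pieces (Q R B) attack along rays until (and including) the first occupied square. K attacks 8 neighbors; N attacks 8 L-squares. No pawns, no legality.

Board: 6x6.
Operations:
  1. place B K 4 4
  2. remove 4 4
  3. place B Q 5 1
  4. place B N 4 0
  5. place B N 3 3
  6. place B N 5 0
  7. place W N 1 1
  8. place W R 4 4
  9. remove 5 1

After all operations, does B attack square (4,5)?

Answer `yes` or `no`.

Answer: yes

Derivation:
Op 1: place BK@(4,4)
Op 2: remove (4,4)
Op 3: place BQ@(5,1)
Op 4: place BN@(4,0)
Op 5: place BN@(3,3)
Op 6: place BN@(5,0)
Op 7: place WN@(1,1)
Op 8: place WR@(4,4)
Op 9: remove (5,1)
Per-piece attacks for B:
  BN@(3,3): attacks (4,5) (5,4) (2,5) (1,4) (4,1) (5,2) (2,1) (1,2)
  BN@(4,0): attacks (5,2) (3,2) (2,1)
  BN@(5,0): attacks (4,2) (3,1)
B attacks (4,5): yes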